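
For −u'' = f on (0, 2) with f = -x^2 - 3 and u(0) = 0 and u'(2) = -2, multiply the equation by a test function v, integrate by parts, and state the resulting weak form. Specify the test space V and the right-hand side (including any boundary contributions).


V = {v ∈ H^1(0, 2) : v(0) = 0} (test functions vanish at x = 0 where u is specified); weak form: ∫_0^2 u'v' dx = ∫_0^2 (-x^2 - 3) v dx − 2·v(2) for all v ∈ V.

Multiply both sides by a test function v and integrate from 0 to 2:
  ∫_0^2 −u''(x) v(x) dx = ∫_0^2 f(x) v(x) dx.
Integrate the LHS by parts once:
  ∫_0^2 −u'' v dx = −[u'(x) v(x)]_0^2 + ∫_0^2 u'(x) v'(x) dx.
Thus ∫_0^2 u'(x) v'(x) dx = ∫_0^2 f(x) v(x) dx + [u'(x) v(x)]_0^2.
Choose V so that boundary terms are either known or forced to vanish.
Mixed BC: u(0) = 0 (Dirichlet) and u'(2) = -2 (Neumann). Define V = {v ∈ H^1(0, 2) : v(0) = 0}. Then [u' v]_0^2 = u'(2)·v(2) − u'(0)·0 = − 2·v(2).
Weak formulation: find u (satisfying any essential BC) such that ∫_0^2 u'(x) v'(x) dx = ∫_0^2 f v dx − 2·v(2) for all v ∈ V (Dirichlet at 0 absorbed into V; Neumann datum at x = 2 contributes the boundary term).
Substituting f(x) = -x^2 - 3, the right-hand side is ∫_0^2 (-x^2 - 3) v dx − 2·v(2).


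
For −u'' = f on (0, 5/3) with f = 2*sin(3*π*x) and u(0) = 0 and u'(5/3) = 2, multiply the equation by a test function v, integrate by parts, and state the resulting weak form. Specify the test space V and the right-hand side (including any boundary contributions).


V = {v ∈ H^1(0, 5/3) : v(0) = 0} (test functions vanish at x = 0 where u is specified); weak form: ∫_0^5/3 u'v' dx = ∫_0^5/3 (2*sin(3*π*x)) v dx + 2·v(5/3) for all v ∈ V.

Multiply both sides by a test function v and integrate from 0 to 5/3:
  ∫_0^5/3 −u''(x) v(x) dx = ∫_0^5/3 f(x) v(x) dx.
Integrate the LHS by parts once:
  ∫_0^5/3 −u'' v dx = −[u'(x) v(x)]_0^5/3 + ∫_0^5/3 u'(x) v'(x) dx.
Thus ∫_0^5/3 u'(x) v'(x) dx = ∫_0^5/3 f(x) v(x) dx + [u'(x) v(x)]_0^5/3.
Choose V so that boundary terms are either known or forced to vanish.
Mixed BC: u(0) = 0 (Dirichlet) and u'(5/3) = 2 (Neumann). Define V = {v ∈ H^1(0, 5/3) : v(0) = 0}. Then [u' v]_0^5/3 = u'(5/3)·v(5/3) − u'(0)·0 = 2·v(5/3).
Weak formulation: find u (satisfying any essential BC) such that ∫_0^5/3 u'(x) v'(x) dx = ∫_0^5/3 f v dx + 2·v(5/3) for all v ∈ V (Dirichlet at 0 absorbed into V; Neumann datum at x = 5/3 contributes the boundary term).
Substituting f(x) = 2*sin(3*π*x), the right-hand side is ∫_0^5/3 (2*sin(3*π*x)) v dx + 2·v(5/3).


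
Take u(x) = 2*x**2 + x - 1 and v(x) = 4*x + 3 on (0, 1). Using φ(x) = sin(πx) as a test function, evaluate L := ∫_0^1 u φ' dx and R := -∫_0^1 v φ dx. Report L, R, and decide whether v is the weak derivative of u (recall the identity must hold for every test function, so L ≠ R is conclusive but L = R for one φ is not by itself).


LHS = -6/π, RHS = -10/π. No, v is not the weak derivative of u.

u(x) = 2*x**2 + x - 1, classical derivative u'(x) = 4*x + 1.
φ(x) = sin(πx), so φ'(x) = π*cos(π*x).
Note φ(0) = φ(1) = 0, so the boundary term u·φ vanishes.
LHS = ∫_0^1 u(x) φ'(x) dx = ∫_0^1 (2*π*x^2*cos(π*x) + π*x*cos(π*x) - π*cos(π*x)) dx. Term by term:
  ∫_0^1 -π*cos(π*x) dx = 0;  ∫_0^1 π*x*cos(π*x) dx = -2/π;  ∫_0^1 2*π*x^2*cos(π*x) dx = -4/π.
Sum: 0 − 2/π − 4/π = -6/π.
So LHS = -6/π.
∫_0^1 v(x) φ(x) dx = ∫_0^1 (4*x*sin(π*x) + 3*sin(π*x)) dx. Term by term:
  ∫_0^1 3*sin(π*x) dx = 6/π;  ∫_0^1 4*x*sin(π*x) dx = 4/π.
Sum: 6/π + 4/π = 10/π.
So RHS = -∫_0^1 v(x) φ(x) dx = -10/π.
LHS − RHS = 4/π ≠ 0, so the identity fails.
(For a valid weak derivative the identity must hold for EVERY test function, in particular this one. The failure shows v is NOT the weak derivative of u.)
Correct weak derivative would be u'(x) = 4*x + 1.


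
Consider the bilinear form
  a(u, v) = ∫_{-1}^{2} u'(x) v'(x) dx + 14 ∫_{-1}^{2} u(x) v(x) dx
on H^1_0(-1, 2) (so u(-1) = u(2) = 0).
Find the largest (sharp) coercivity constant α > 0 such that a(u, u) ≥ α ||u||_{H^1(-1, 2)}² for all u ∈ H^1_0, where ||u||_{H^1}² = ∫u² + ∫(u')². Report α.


α = 1

Coercivity of a(·,·) on H^1_0(-1, 2) means a(u, u) ≥ α ||u||_{H^1}² for every u ∈ H^1_0.
The interval has length L = 3, and Poincaré/coercivity depend only on L. Here a(u, u) = ∫(u')² + (14)·∫u².
Here c = 14 ≥ 1, so a(u,u) = ∫(u')² + c∫u² ≥ ∫(u')² + ∫u² = ||u||_{H^1}², i.e. α = 1 works. No larger α is possible: a(u,u) ≥ α||u||_{H^1}² means (1−α)∫(u')² ≥ (α−c)∫u², and for the modes u_n = sin(nπ(x−x₀)/L) (x₀ the left endpoint) one has ∫u_n²/∫(u_n')² = (L/(nπ))² → 0, so a(u_n,u_n)/||u_n||_{H^1}² → 1. Hence the optimal constant is α = 1.
Therefore α = 1.


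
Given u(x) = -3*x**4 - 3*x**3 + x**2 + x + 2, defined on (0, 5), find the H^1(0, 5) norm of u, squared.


||u||_{H^1}^2 = 20010875/4

The H^1 norm (squared) on an interval (0, L) is
  ||u||_{H^1}^2 = ∫_0^L u(x)^2 dx + ∫_0^L u'(x)^2 dx.
Compute u'(x) = -12*x**3 - 9*x**2 + 2*x + 1.
Then u(x)^2 = 9*x**8 + 18*x**7 + 3*x**6 - 12*x**5 - 17*x**4 - 10*x**3 + 5*x**2 + 4*x + 4 and u'(x)^2 = 144*x**6 + 216*x**5 + 33*x**4 - 60*x**3 - 14*x**2 + 4*x + 1.
Integrate each monomial from 0 to 5 using ∫_0^5 c·x^n dx = c·5^(n+1)/(n+1):
  ∫_0^5 u(x)^2 dx = ∫_0^5 (9*x^8 + 18*x^7 + 3*x^6 - 12*x^5 - 17*x^4 - 10*x^3 + 5*x^2 + 4*x + 4) dx. Term by term:
    ∫_0^5 9*x^8 dx = 1953125;  ∫_0^5 18*x^7 dx = 3515625/4;  ∫_0^5 3*x^6 dx = 234375/7;
    ∫_0^5 -12*x^5 dx = -31250;  ∫_0^5 -17*x^4 dx = -10625;  ∫_0^5 -10*x^3 dx = -3125/2;
    ∫_0^5 5*x^2 dx = 625/3;  ∫_0^5 4*x dx = 50;  ∫_0^5 4 dx = 20.
  Sum: 1953125 + 3515625/4 + 234375/7 − 31250 − 10625 − 3125/2 + 625/3 + 50 + 20 = 237077755/84.
  ∫_0^5 u'(x)^2 dx = ∫_0^5 (144*x^6 + 216*x^5 + 33*x^4 - 60*x^3 - 14*x^2 + 4*x + 1) dx. Term by term:
    ∫_0^5 144*x^6 dx = 11250000/7;  ∫_0^5 216*x^5 dx = 562500;  ∫_0^5 33*x^4 dx = 20625;
    ∫_0^5 -60*x^3 dx = -9375;  ∫_0^5 -14*x^2 dx = -1750/3;  ∫_0^5 4*x dx = 50;
    ∫_0^5 1 dx = 5.
  Sum: 11250000/7 + 562500 + 20625 − 9375 − 1750/3 + 50 + 5 = 45787655/21.
Adding: ||u||_{H^1}^2 = 237077755/84 + 45787655/21 = 20010875/4.


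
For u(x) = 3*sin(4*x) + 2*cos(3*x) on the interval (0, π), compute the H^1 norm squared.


||u||_{H^1(0,π)}^2 = 960/7 + 193*π/2

u'(x) = -6*sin(3*x) + 12*cos(4*x).
Expand u² and (u')² and integrate term by term on (0, π), using: for integers n ≥ 1, ∫_0^π sin²(nx) dx = ∫_0^π cos²(nx) dx = π/2; for n ≠ n', ∫_0^π sin(nx)sin(n'x) dx = ∫_0^π cos(nx)cos(n'x) dx = 0; and by product-to-sum, ∫_0^π sin(nx)cos(n'x) dx = ½∫_0^π [sin((n+n')x) + sin((n−n')x)] dx, which is 0 when n+n' is even and 2n/(n²−n'²) when n+n' is odd (it need not vanish on (0, π)).
  u² squared terms: (2)²·∫cos(3x)² dx = 4·π/2 = 2*π;  (3)²·∫sin(4x)² dx = 9·π/2 = 9*π/2.
  u² cross terms: 2·(2)·(3)·∫cos(3x)·sin(4x) dx = 12·(8/7) = 96/7.
  So ∫_0^π u² dx = 2*π + 9*π/2 + 96/7 = 96/7 + 13*π/2.
  (u')² squared terms: (-6)²·∫sin(3x)² dx = 36·π/2 = 18*π;  (12)²·∫cos(4x)² dx = 144·π/2 = 72*π.
  (u')² cross terms: 2·(-6)·(12)·∫sin(3x)·cos(4x) dx = -144·(-6/7) = 864/7.
  So ∫_0^π (u')² dx = 18*π + 72*π + 864/7 = 864/7 + 90*π.
||u||_{H^1}^2 = (96/7 + 13*π/2) + (864/7 + 90*π) = 960/7 + 193*π/2.


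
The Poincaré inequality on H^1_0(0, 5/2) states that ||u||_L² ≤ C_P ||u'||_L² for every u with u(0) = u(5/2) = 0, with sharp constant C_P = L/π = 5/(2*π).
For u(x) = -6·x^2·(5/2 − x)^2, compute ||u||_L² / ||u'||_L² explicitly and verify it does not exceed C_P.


||u||_L² / ||u'||_L² = 5*sqrt(3)/12 < C_P = 5/(2*π).

u(x) = -6·x^2·(5/2 − x)^2, so u'(x) = 3*x*(-8*x^2 + 30*x - 25).
u(x) = -6·x^2·(5/2 − x)^2 vanishes at x = 0 and x = 5/2, so u ∈ H^1_0(0, 5/2). Differentiate via the product rule and integrate the resulting polynomials term by term.
  ∫_0^5/2 u² dx = ∫_0^5/2 (36*x^8 - 360*x^7 + 1350*x^6 - 2250*x^5 + 5625*x^4/4) dx. Term by term:
    ∫_0^5/2 36*x^8 dx = 1953125/128;  ∫_0^5/2 -360*x^7 dx = -17578125/256;  ∫_0^5/2 1350*x^6 dx = 52734375/448;
    ∫_0^5/2 -2250*x^5 dx = -5859375/64;  ∫_0^5/2 5625*x^4/4 dx = 3515625/128.
  Sum: 1953125/128 − 17578125/256 + 52734375/448 − 5859375/64 + 3515625/128 = 390625/1792.
  ∫_0^5/2 (u')² dx = ∫_0^5/2 (576*x^6 - 4320*x^5 + 11700*x^4 - 13500*x^3 + 5625*x^2) dx. Term by term:
    ∫_0^5/2 576*x^6 dx = 703125/14;  ∫_0^5/2 -4320*x^5 dx = -703125/4;  ∫_0^5/2 11700*x^4 dx = 1828125/8;
    ∫_0^5/2 -13500*x^3 dx = -2109375/16;  ∫_0^5/2 5625*x^2 dx = 234375/8.
  Sum: 703125/14 − 703125/4 + 1828125/8 − 2109375/16 + 234375/8 = 46875/112.
∫_0^5/2 u² dx = 390625/1792, so ||u||_L² = 625*sqrt(7)/112.
∫_0^5/2 (u')² dx = 46875/112, so ||u'||_L² = 125*sqrt(21)/28.
Ratio ||u||_L² / ||u'||_L² = 5*sqrt(3)/12.
Sharp Poincaré constant on H^1_0(0, 5/2) is C_P = L/π = 5/(2*π), achieved by sin(2*π/5·x).
A polynomial bump cannot attain the sharp Poincaré constant (only the first sine eigenfunction does), so the ratio is strictly less than C_P, consistent with ||u||_L² ≤ C_P ||u'||_L².


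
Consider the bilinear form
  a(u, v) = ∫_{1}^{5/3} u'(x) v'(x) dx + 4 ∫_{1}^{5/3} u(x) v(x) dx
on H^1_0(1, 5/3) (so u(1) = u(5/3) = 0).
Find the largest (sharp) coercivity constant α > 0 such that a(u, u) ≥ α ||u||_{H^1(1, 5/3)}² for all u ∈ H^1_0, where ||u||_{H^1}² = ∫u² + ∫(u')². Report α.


α = 1

Coercivity of a(·,·) on H^1_0(1, 5/3) means a(u, u) ≥ α ||u||_{H^1}² for every u ∈ H^1_0.
The interval has length L = 2/3, and Poincaré/coercivity depend only on L. Here a(u, u) = ∫(u')² + (4)·∫u².
Here c = 4 ≥ 1, so a(u,u) = ∫(u')² + c∫u² ≥ ∫(u')² + ∫u² = ||u||_{H^1}², i.e. α = 1 works. No larger α is possible: a(u,u) ≥ α||u||_{H^1}² means (1−α)∫(u')² ≥ (α−c)∫u², and for the modes u_n = sin(nπ(x−x₀)/L) (x₀ the left endpoint) one has ∫u_n²/∫(u_n')² = (L/(nπ))² → 0, so a(u_n,u_n)/||u_n||_{H^1}² → 1. Hence the optimal constant is α = 1.
Therefore α = 1.


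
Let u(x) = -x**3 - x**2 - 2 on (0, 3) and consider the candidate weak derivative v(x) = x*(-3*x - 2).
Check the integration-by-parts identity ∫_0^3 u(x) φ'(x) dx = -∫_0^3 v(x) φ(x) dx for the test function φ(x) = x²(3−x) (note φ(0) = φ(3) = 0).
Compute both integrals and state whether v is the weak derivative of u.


LHS = 486/5, RHS = 486/5. Yes, v = u' weakly.

u(x) = -x**3 - x**2 - 2, classical derivative u'(x) = -3*x**2 - 2*x.
φ(x) = x²(3−x), so φ'(x) = 3*x*(2 - x).
Note φ(0) = φ(3) = 0, so the boundary term u·φ vanishes.
LHS = ∫_0^3 u(x) φ'(x) dx = ∫_0^3 (3*x^5 - 3*x^4 - 6*x^3 + 6*x^2 - 12*x) dx. Term by term:
  ∫_0^3 3*x^5 dx = 729/2;  ∫_0^3 -3*x^4 dx = -729/5;  ∫_0^3 -6*x^3 dx = -243/2;
  ∫_0^3 6*x^2 dx = 54;  ∫_0^3 -12*x dx = -54.
Sum: 729/2 − 729/5 − 243/2 + 54 − 54 = 486/5.
So LHS = 486/5.
∫_0^3 v(x) φ(x) dx = ∫_0^3 (3*x^5 - 7*x^4 - 6*x^3) dx. Term by term:
  ∫_0^3 3*x^5 dx = 729/2;  ∫_0^3 -7*x^4 dx = -1701/5;  ∫_0^3 -6*x^3 dx = -243/2.
Sum: 729/2 − 1701/5 − 243/2 = -486/5.
So RHS = -∫_0^3 v(x) φ(x) dx = 486/5.
LHS = RHS, so the identity holds for this test φ.
Moreover u is smooth here and v(x) = u'(x) = -3*x**2 - 2*x pointwise, so the identity holds for every test function. Hence v is the weak derivative of u.


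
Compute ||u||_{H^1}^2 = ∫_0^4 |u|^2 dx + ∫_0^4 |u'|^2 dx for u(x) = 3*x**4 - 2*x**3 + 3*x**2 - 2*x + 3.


||u||_{H^1}^2 = 9954340/21

The H^1 norm (squared) on an interval (0, L) is
  ||u||_{H^1}^2 = ∫_0^L u(x)^2 dx + ∫_0^L u'(x)^2 dx.
Compute u'(x) = 12*x**3 - 6*x**2 + 6*x - 2.
Then u(x)^2 = 9*x**8 - 12*x**7 + 22*x**6 - 24*x**5 + 35*x**4 - 24*x**3 + 22*x**2 - 12*x + 9 and u'(x)^2 = 144*x**6 - 144*x**5 + 180*x**4 - 120*x**3 + 60*x**2 - 24*x + 4.
Integrate each monomial from 0 to 4 using ∫_0^4 c·x^n dx = c·4^(n+1)/(n+1):
  ∫_0^4 u(x)^2 dx = ∫_0^4 (9*x^8 - 12*x^7 + 22*x^6 - 24*x^5 + 35*x^4 - 24*x^3 + 22*x^2 - 12*x + 9) dx. Term by term:
    ∫_0^4 9*x^8 dx = 262144;  ∫_0^4 -12*x^7 dx = -98304;  ∫_0^4 22*x^6 dx = 360448/7;
    ∫_0^4 -24*x^5 dx = -16384;  ∫_0^4 35*x^4 dx = 7168;  ∫_0^4 -24*x^3 dx = -1536;
    ∫_0^4 22*x^2 dx = 1408/3;  ∫_0^4 -12*x dx = -96;  ∫_0^4 9 dx = 36.
  Sum: 262144 − 98304 + 360448/7 − 16384 + 7168 − 1536 + 1408/3 − 96 + 36 = 4304788/21.
  ∫_0^4 u'(x)^2 dx = ∫_0^4 (144*x^6 - 144*x^5 + 180*x^4 - 120*x^3 + 60*x^2 - 24*x + 4) dx. Term by term:
    ∫_0^4 144*x^6 dx = 2359296/7;  ∫_0^4 -144*x^5 dx = -98304;  ∫_0^4 180*x^4 dx = 36864;
    ∫_0^4 -120*x^3 dx = -7680;  ∫_0^4 60*x^2 dx = 1280;  ∫_0^4 -24*x dx = -192;
    ∫_0^4 4 dx = 16.
  Sum: 2359296/7 − 98304 + 36864 − 7680 + 1280 − 192 + 16 = 1883184/7.
Adding: ||u||_{H^1}^2 = 4304788/21 + 1883184/7 = 9954340/21.


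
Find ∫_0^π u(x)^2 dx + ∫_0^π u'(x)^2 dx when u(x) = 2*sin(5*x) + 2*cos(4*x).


||u||_{H^1(0,π)}^2 = 1360/9 + 86*π

u'(x) = -8*sin(4*x) + 10*cos(5*x).
Expand u² and (u')² and integrate term by term on (0, π), using: for integers n ≥ 1, ∫_0^π sin²(nx) dx = ∫_0^π cos²(nx) dx = π/2; for n ≠ n', ∫_0^π sin(nx)sin(n'x) dx = ∫_0^π cos(nx)cos(n'x) dx = 0; and by product-to-sum, ∫_0^π sin(nx)cos(n'x) dx = ½∫_0^π [sin((n+n')x) + sin((n−n')x)] dx, which is 0 when n+n' is even and 2n/(n²−n'²) when n+n' is odd (it need not vanish on (0, π)).
  u² squared terms: (2)²·∫cos(4x)² dx = 4·π/2 = 2*π;  (2)²·∫sin(5x)² dx = 4·π/2 = 2*π.
  u² cross terms: 2·(2)·(2)·∫cos(4x)·sin(5x) dx = 8·(10/9) = 80/9.
  So ∫_0^π u² dx = 2*π + 2*π + 80/9 = 80/9 + 4*π.
  (u')² squared terms: (-8)²·∫sin(4x)² dx = 64·π/2 = 32*π;  (10)²·∫cos(5x)² dx = 100·π/2 = 50*π.
  (u')² cross terms: 2·(-8)·(10)·∫sin(4x)·cos(5x) dx = -160·(-8/9) = 1280/9.
  So ∫_0^π (u')² dx = 32*π + 50*π + 1280/9 = 1280/9 + 82*π.
||u||_{H^1}^2 = (80/9 + 4*π) + (1280/9 + 82*π) = 1360/9 + 86*π.


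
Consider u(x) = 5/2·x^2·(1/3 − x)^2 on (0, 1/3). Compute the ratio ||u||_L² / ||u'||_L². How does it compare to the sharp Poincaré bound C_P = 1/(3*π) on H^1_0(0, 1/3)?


||u||_L² / ||u'||_L² = sqrt(3)/18 < C_P = 1/(3*π).

u(x) = 5/2·x^2·(1/3 − x)^2, so u'(x) = 5*x*(3*x - 1)*(6*x - 1)/9.
u(x) = 5/2·x^2·(1/3 − x)^2 vanishes at x = 0 and x = 1/3, so u ∈ H^1_0(0, 1/3). Differentiate via the product rule and integrate the resulting polynomials term by term.
  ∫_0^1/3 u² dx = ∫_0^1/3 (25*x^8/4 - 25*x^7/3 + 25*x^6/6 - 25*x^5/27 + 25*x^4/324) dx. Term by term:
    ∫_0^1/3 25*x^8/4 dx = 25/708588;  ∫_0^1/3 -25*x^7/3 dx = -25/157464;  ∫_0^1/3 25*x^6/6 dx = 25/91854;
    ∫_0^1/3 -25*x^5/27 dx = -25/118098;  ∫_0^1/3 25*x^4/324 dx = 5/78732.
  Sum: 25/708588 − 25/157464 + 25/91854 − 25/118098 + 5/78732 = 5/9920232.
  ∫_0^1/3 (u')² dx = ∫_0^1/3 (100*x^6 - 100*x^5 + 325*x^4/9 - 50*x^3/9 + 25*x^2/81) dx. Term by term:
    ∫_0^1/3 100*x^6 dx = 100/15309;  ∫_0^1/3 -100*x^5 dx = -50/2187;  ∫_0^1/3 325*x^4/9 dx = 65/2187;
    ∫_0^1/3 -50*x^3/9 dx = -25/1458;  ∫_0^1/3 25*x^2/81 dx = 25/6561.
  Sum: 100/15309 − 50/2187 + 65/2187 − 25/1458 + 25/6561 = 5/91854.
∫_0^1/3 u² dx = 5/9920232, so ||u||_L² = sqrt(210)/20412.
∫_0^1/3 (u')² dx = 5/91854, so ||u'||_L² = sqrt(70)/1134.
Ratio ||u||_L² / ||u'||_L² = sqrt(3)/18.
Sharp Poincaré constant on H^1_0(0, 1/3) is C_P = L/π = 1/(3*π), achieved by sin(3*π·x).
A polynomial bump cannot attain the sharp Poincaré constant (only the first sine eigenfunction does), so the ratio is strictly less than C_P, consistent with ||u||_L² ≤ C_P ||u'||_L².


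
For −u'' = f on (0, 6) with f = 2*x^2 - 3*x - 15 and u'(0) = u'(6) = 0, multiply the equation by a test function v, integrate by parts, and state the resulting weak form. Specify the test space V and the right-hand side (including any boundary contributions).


V = H^1(0, 6) (no boundary constraint on v; u is determined up to an additive constant); weak form: ∫_0^6 u'v' dx = ∫_0^6 (2*x^2 - 3*x - 15) v dx for all v ∈ V.

Multiply both sides by a test function v and integrate from 0 to 6:
  ∫_0^6 −u''(x) v(x) dx = ∫_0^6 f(x) v(x) dx.
Integrate the LHS by parts once:
  ∫_0^6 −u'' v dx = −[u'(x) v(x)]_0^6 + ∫_0^6 u'(x) v'(x) dx.
Thus ∫_0^6 u'(x) v'(x) dx = ∫_0^6 f(x) v(x) dx + [u'(x) v(x)]_0^6.
Choose V so that boundary terms are either known or forced to vanish.
u has homogeneous Neumann: u'(0) = u'(6) = 0. So [u' v]_0^6 = 0·v(6) − 0·v(0) = 0 for any v; take V = H^1(0, 6).
Weak formulation: find u (satisfying any essential BC) such that ∫_0^6 u'(x) v'(x) dx = ∫_0^6 f v dx for all v ∈ V (homogeneous Neumann, so boundary terms vanish).
Substituting f(x) = 2*x^2 - 3*x - 15, the right-hand side is ∫_0^6 (2*x^2 - 3*x - 15) v dx.
Compatibility check (pure Neumann): taking v ≡ 1 ∈ V gives 0 = ∫_0^6 f dx + (0) − (0), i.e. ∫_0^6 f dx must equal u'(0) − u'(6) = 0. Indeed ∫_0^6 (2*x^2 - 3*x - 15) dx = 0, so the data are compatible. The solution is then unique only up to an additive constant (fix it e.g. by requiring ∫_0^6 u dx = 0).


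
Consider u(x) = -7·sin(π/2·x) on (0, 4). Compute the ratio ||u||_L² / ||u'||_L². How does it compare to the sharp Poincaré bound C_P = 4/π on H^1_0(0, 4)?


||u||_L² / ||u'||_L² = 2/π < C_P = 4/π.

u(x) = -7·sin(π/2·x), so u'(x) = -7*π*cos(π*x/2)/2.
Writing u(x) = A·sin(kπx/L) with A = -7 and k = 2, use ∫_0^L sin²(kπx/L) dx = L/2 and ∫_0^L cos²(kπx/L) dx = L/2.
u² = 49·sin²(π/2·x) and (u')² = 49*π^2/4·cos²(π/2·x), and each of sin², cos² integrates to L/2 = 2 over (0, 4).
∫_0^4 u² dx = 98, so ||u||_L² = 7*sqrt(2).
∫_0^4 (u')² dx = 49*π^2/2, so ||u'||_L² = 7*sqrt(2)*π/2.
Ratio ||u||_L² / ||u'||_L² = 2/π.
Sharp Poincaré constant on H^1_0(0, 4) is C_P = L/π = 4/π, achieved by sin(π/4·x).
This is the k = 2 harmonic; the ratio L/(kπ) is strictly less than C_P = L/π, consistent with the sharp inequality ||u||_L² ≤ C_P ||u'||_L².


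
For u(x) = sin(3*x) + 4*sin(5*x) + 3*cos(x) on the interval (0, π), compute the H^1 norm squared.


||u||_{H^1(0,π)}^2 = 222*π

u'(x) = -3*sin(x) + 3*cos(3*x) + 20*cos(5*x).
Expand u² and (u')² and integrate term by term on (0, π), using: for integers n ≥ 1, ∫_0^π sin²(nx) dx = ∫_0^π cos²(nx) dx = π/2; for n ≠ n', ∫_0^π sin(nx)sin(n'x) dx = ∫_0^π cos(nx)cos(n'x) dx = 0; and by product-to-sum, ∫_0^π sin(nx)cos(n'x) dx = ½∫_0^π [sin((n+n')x) + sin((n−n')x)] dx, which is 0 when n+n' is even and 2n/(n²−n'²) when n+n' is odd (it need not vanish on (0, π)).
  u² squared terms: (3)²·∫cos(x)² dx = 9·π/2 = 9*π/2;  (4)²·∫sin(5x)² dx = 16·π/2 = 8*π;  (1)²·∫sin(3x)² dx = 1·π/2 = π/2.
  u² cross terms: 2·(3)·(4)·∫cos(x)·sin(5x) dx = 24·(0) = 0;  2·(3)·(1)·∫cos(x)·sin(3x) dx = 6·(0) = 0;  2·(4)·(1)·∫sin(5x)·sin(3x) dx = 8·(0) = 0.
  So ∫_0^π u² dx = 9*π/2 + 8*π + π/2 + 0 + 0 + 0 = 13*π.
  (u')² squared terms: (-3)²·∫sin(x)² dx = 9·π/2 = 9*π/2;  (3)²·∫cos(3x)² dx = 9·π/2 = 9*π/2;  (20)²·∫cos(5x)² dx = 400·π/2 = 200*π.
  (u')² cross terms: 2·(-3)·(3)·∫sin(x)·cos(3x) dx = -18·(0) = 0;  2·(-3)·(20)·∫sin(x)·cos(5x) dx = -120·(0) = 0;  2·(3)·(20)·∫cos(3x)·cos(5x) dx = 120·(0) = 0.
  So ∫_0^π (u')² dx = 9*π/2 + 9*π/2 + 200*π + 0 + 0 + 0 = 209*π.
||u||_{H^1}^2 = (13*π) + (209*π) = 222*π.


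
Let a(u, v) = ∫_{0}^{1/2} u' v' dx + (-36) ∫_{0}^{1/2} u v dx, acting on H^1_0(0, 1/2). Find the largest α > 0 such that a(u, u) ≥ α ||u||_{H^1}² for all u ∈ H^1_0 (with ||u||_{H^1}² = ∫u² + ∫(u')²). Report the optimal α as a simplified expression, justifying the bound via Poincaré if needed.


α = 4*(-9 + π^2)/(1 + 4*π^2)

Coercivity of a(·,·) on H^1_0(0, 1/2) means a(u, u) ≥ α ||u||_{H^1}² for every u ∈ H^1_0.
The interval has length L = 1/2, and Poincaré/coercivity depend only on L. Here a(u, u) = ∫(u')² + (-36)·∫u².
Here c = -36 < 0 with |c| < (π/L)² = 4*π^2, so coercivity still holds. The condition a(u,u) ≥ α||u||_{H^1}² reads (1−α)∫(u')² ≥ (α−c)∫u². Any admissible α is ≤ 1 (rapidly oscillating u have ∫u²/∫(u')² → 0), and α = 1 would force 0 ≥ (1−c)∫u², impossible since c < 1; so 1−α > 0. By the sharp Poincaré inequality on H^1_0 of an interval of length L, ∫(u')² ≥ (π/L)²∫u² with equality for the first sine mode sin(π(x−x₀)/L) (x₀ the left endpoint), so the inequality holds for all u iff (1−α)(π/L)² ≥ α − c, i.e. α ≤ ((π/L)² + c)/((π/L)² + 1) = (1 + c(L/π)²)/(1 + (L/π)²). (Direct route, valid since c ≤ 0: Poincaré gives c∫u² ≥ c(L/π)²∫(u')², so a(u,u) ≥ (1 + c(L/π)²)∫(u')², while ||u||_{H^1}² ≤ (1 + (L/π)²)∫(u')²; dividing yields the same α.) With (π/L)² = 4*π^2 and c = -36, the largest admissible constant is α = ((π/L)² + c)/((π/L)² + 1).
Simplifying, α = 4*(-9 + π^2)/(1 + 4*π^2).


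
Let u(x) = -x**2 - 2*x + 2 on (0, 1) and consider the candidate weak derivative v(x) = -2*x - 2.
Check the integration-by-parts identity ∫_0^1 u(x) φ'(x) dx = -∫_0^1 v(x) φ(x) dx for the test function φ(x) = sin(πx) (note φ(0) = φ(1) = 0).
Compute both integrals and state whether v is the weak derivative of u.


LHS = 6/π, RHS = 6/π. Yes, v = u' weakly.

u(x) = -x**2 - 2*x + 2, classical derivative u'(x) = -2*x - 2.
φ(x) = sin(πx), so φ'(x) = π*cos(π*x).
Note φ(0) = φ(1) = 0, so the boundary term u·φ vanishes.
LHS = ∫_0^1 u(x) φ'(x) dx = ∫_0^1 (-π*x^2*cos(π*x) - 2*π*x*cos(π*x) + 2*π*cos(π*x)) dx. Term by term:
  ∫_0^1 2*π*cos(π*x) dx = 0;  ∫_0^1 -π*x^2*cos(π*x) dx = 2/π;  ∫_0^1 -2*π*x*cos(π*x) dx = 4/π.
Sum: 0 + 2/π + 4/π = 6/π.
So LHS = 6/π.
∫_0^1 v(x) φ(x) dx = ∫_0^1 (-2*x*sin(π*x) - 2*sin(π*x)) dx. Term by term:
  ∫_0^1 -2*sin(π*x) dx = -4/π;  ∫_0^1 -2*x*sin(π*x) dx = -2/π.
Sum: -4/π − 2/π = -6/π.
So RHS = -∫_0^1 v(x) φ(x) dx = 6/π.
LHS = RHS, so the identity holds for this test φ.
Moreover u is smooth here and v(x) = u'(x) = -2*x - 2 pointwise, so the identity holds for every test function. Hence v is the weak derivative of u.


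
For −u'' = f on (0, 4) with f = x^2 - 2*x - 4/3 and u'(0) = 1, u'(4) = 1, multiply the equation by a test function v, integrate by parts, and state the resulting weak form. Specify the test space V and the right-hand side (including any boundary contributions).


V = H^1(0, 4) (v unrestricted at boundary; u is determined up to an additive constant); weak form: ∫_0^4 u'v' dx = ∫_0^4 (x^2 - 2*x - 4/3) v dx + v(4) − v(0) for all v ∈ V.

Multiply both sides by a test function v and integrate from 0 to 4:
  ∫_0^4 −u''(x) v(x) dx = ∫_0^4 f(x) v(x) dx.
Integrate the LHS by parts once:
  ∫_0^4 −u'' v dx = −[u'(x) v(x)]_0^4 + ∫_0^4 u'(x) v'(x) dx.
Thus ∫_0^4 u'(x) v'(x) dx = ∫_0^4 f(x) v(x) dx + [u'(x) v(x)]_0^4.
Choose V so that boundary terms are either known or forced to vanish.
u has inhomogeneous Neumann u'(0) = 1, u'(4) = 1. [u' v]_0^4 = (1)·v(4) − (1)·v(0) = v(4) − v(0). Take V = H^1(0, 4); boundary term becomes part of RHS.
Weak formulation: find u (satisfying any essential BC) such that ∫_0^4 u'(x) v'(x) dx = ∫_0^4 f v dx + v(4) − v(0) for all v ∈ V (Neumann data are natural BCs: they enter the RHS as boundary terms).
Substituting f(x) = x^2 - 2*x - 4/3, the right-hand side is ∫_0^4 (x^2 - 2*x - 4/3) v dx + v(4) − v(0).
Compatibility check (pure Neumann): taking v ≡ 1 ∈ V gives 0 = ∫_0^4 f dx + (1) − (1), i.e. ∫_0^4 f dx must equal u'(0) − u'(4) = 0. Indeed ∫_0^4 (x^2 - 2*x - 4/3) dx = 0, so the data are compatible. The solution is then unique only up to an additive constant (fix it e.g. by requiring ∫_0^4 u dx = 0).


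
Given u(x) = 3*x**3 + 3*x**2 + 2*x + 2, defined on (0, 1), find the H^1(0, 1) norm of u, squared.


||u||_{H^1}^2 = 11657/105

The H^1 norm (squared) on an interval (0, L) is
  ||u||_{H^1}^2 = ∫_0^L u(x)^2 dx + ∫_0^L u'(x)^2 dx.
Compute u'(x) = 9*x**2 + 6*x + 2.
Then u(x)^2 = 9*x**6 + 18*x**5 + 21*x**4 + 24*x**3 + 16*x**2 + 8*x + 4 and u'(x)^2 = 81*x**4 + 108*x**3 + 72*x**2 + 24*x + 4.
Integrate each monomial from 0 to 1 using ∫_0^1 c·x^n dx = c·1^(n+1)/(n+1):
  ∫_0^1 u(x)^2 dx = ∫_0^1 (9*x^6 + 18*x^5 + 21*x^4 + 24*x^3 + 16*x^2 + 8*x + 4) dx. Term by term:
    ∫_0^1 9*x^6 dx = 9/7;  ∫_0^1 18*x^5 dx = 3;  ∫_0^1 21*x^4 dx = 21/5;
    ∫_0^1 24*x^3 dx = 6;  ∫_0^1 16*x^2 dx = 16/3;  ∫_0^1 8*x dx = 4;
    ∫_0^1 4 dx = 4.
  Sum: 9/7 + 3 + 21/5 + 6 + 16/3 + 4 + 4 = 2921/105.
  ∫_0^1 u'(x)^2 dx = ∫_0^1 (81*x^4 + 108*x^3 + 72*x^2 + 24*x + 4) dx. Term by term:
    ∫_0^1 81*x^4 dx = 81/5;  ∫_0^1 108*x^3 dx = 27;  ∫_0^1 72*x^2 dx = 24;
    ∫_0^1 24*x dx = 12;  ∫_0^1 4 dx = 4.
  Sum: 81/5 + 27 + 24 + 12 + 4 = 416/5.
Adding: ||u||_{H^1}^2 = 2921/105 + 416/5 = 11657/105.


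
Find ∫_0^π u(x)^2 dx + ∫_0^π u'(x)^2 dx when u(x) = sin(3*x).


||u||_{H^1(0,π)}^2 = 5*π

u'(x) = 3*cos(3*x).
Expand u² and (u')² and integrate term by term on (0, π), using: for integers n ≥ 1, ∫_0^π sin²(nx) dx = ∫_0^π cos²(nx) dx = π/2; for n ≠ n', ∫_0^π sin(nx)sin(n'x) dx = ∫_0^π cos(nx)cos(n'x) dx = 0; and by product-to-sum, ∫_0^π sin(nx)cos(n'x) dx = ½∫_0^π [sin((n+n')x) + sin((n−n')x)] dx, which is 0 when n+n' is even and 2n/(n²−n'²) when n+n' is odd (it need not vanish on (0, π)).
  u² squared terms: (1)²·∫sin(3x)² dx = 1·π/2 = π/2.
  So ∫_0^π u² dx = π/2.
  (u')² squared terms: (3)²·∫cos(3x)² dx = 9·π/2 = 9*π/2.
  So ∫_0^π (u')² dx = 9*π/2.
||u||_{H^1}^2 = (π/2) + (9*π/2) = 5*π.


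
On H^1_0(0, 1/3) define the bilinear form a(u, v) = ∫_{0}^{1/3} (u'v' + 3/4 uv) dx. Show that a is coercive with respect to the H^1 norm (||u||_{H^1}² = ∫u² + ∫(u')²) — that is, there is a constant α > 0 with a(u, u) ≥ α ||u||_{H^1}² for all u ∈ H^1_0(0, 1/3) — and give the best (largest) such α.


α = 3*(1 + 12*π^2)/(4*(1 + 9*π^2))

Coercivity of a(·,·) on H^1_0(0, 1/3) means a(u, u) ≥ α ||u||_{H^1}² for every u ∈ H^1_0.
The interval has length L = 1/3, and Poincaré/coercivity depend only on L. Here a(u, u) = ∫(u')² + (3/4)·∫u².
Here 0 < c = 3/4 < 1. The condition a(u,u) ≥ α||u||_{H^1}² reads (1−α)∫(u')² ≥ (α−c)∫u². Any admissible α is ≤ 1 (rapidly oscillating u have ∫u²/∫(u')² → 0), and α = 1 would force 0 ≥ (1−c)∫u², impossible since c < 1; so 1−α > 0. By the sharp Poincaré inequality on H^1_0 of an interval of length L, ∫(u')² ≥ (π/L)²∫u² with equality for the first sine mode sin(π(x−x₀)/L) (x₀ the left endpoint), so the inequality holds for all u iff (1−α)(π/L)² ≥ α − c, i.e. α ≤ ((π/L)² + c)/((π/L)² + 1) = (1 + c(L/π)²)/(1 + (L/π)²). With (π/L)² = 9*π^2 and c = 3/4, the largest admissible constant is α = ((π/L)² + c)/((π/L)² + 1).
Simplifying, α = 3*(1 + 12*π^2)/(4*(1 + 9*π^2)).


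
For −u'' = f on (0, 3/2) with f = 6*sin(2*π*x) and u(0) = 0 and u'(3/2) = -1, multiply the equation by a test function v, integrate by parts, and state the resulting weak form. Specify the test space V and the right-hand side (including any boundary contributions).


V = {v ∈ H^1(0, 3/2) : v(0) = 0} (test functions vanish at x = 0 where u is specified); weak form: ∫_0^3/2 u'v' dx = ∫_0^3/2 (6*sin(2*π*x)) v dx − v(3/2) for all v ∈ V.

Multiply both sides by a test function v and integrate from 0 to 3/2:
  ∫_0^3/2 −u''(x) v(x) dx = ∫_0^3/2 f(x) v(x) dx.
Integrate the LHS by parts once:
  ∫_0^3/2 −u'' v dx = −[u'(x) v(x)]_0^3/2 + ∫_0^3/2 u'(x) v'(x) dx.
Thus ∫_0^3/2 u'(x) v'(x) dx = ∫_0^3/2 f(x) v(x) dx + [u'(x) v(x)]_0^3/2.
Choose V so that boundary terms are either known or forced to vanish.
Mixed BC: u(0) = 0 (Dirichlet) and u'(3/2) = -1 (Neumann). Define V = {v ∈ H^1(0, 3/2) : v(0) = 0}. Then [u' v]_0^3/2 = u'(3/2)·v(3/2) − u'(0)·0 = − v(3/2).
Weak formulation: find u (satisfying any essential BC) such that ∫_0^3/2 u'(x) v'(x) dx = ∫_0^3/2 f v dx − v(3/2) for all v ∈ V (Dirichlet at 0 absorbed into V; Neumann datum at x = 3/2 contributes the boundary term).
Substituting f(x) = 6*sin(2*π*x), the right-hand side is ∫_0^3/2 (6*sin(2*π*x)) v dx − v(3/2).


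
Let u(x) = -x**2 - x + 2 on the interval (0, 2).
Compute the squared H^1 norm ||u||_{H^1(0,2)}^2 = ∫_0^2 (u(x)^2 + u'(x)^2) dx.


||u||_{H^1}^2 = 406/15

The H^1 norm (squared) on an interval (0, L) is
  ||u||_{H^1}^2 = ∫_0^L u(x)^2 dx + ∫_0^L u'(x)^2 dx.
Compute u'(x) = -2*x - 1.
Then u(x)^2 = x**4 + 2*x**3 - 3*x**2 - 4*x + 4 and u'(x)^2 = 4*x**2 + 4*x + 1.
Integrate each monomial from 0 to 2 using ∫_0^2 c·x^n dx = c·2^(n+1)/(n+1):
  ∫_0^2 u(x)^2 dx = ∫_0^2 (x^4 + 2*x^3 - 3*x^2 - 4*x + 4) dx. Term by term:
    ∫_0^2 x^4 dx = 32/5;  ∫_0^2 2*x^3 dx = 8;  ∫_0^2 -3*x^2 dx = -8;
    ∫_0^2 -4*x dx = -8;  ∫_0^2 4 dx = 8.
  Sum: 32/5 + 8 − 8 − 8 + 8 = 32/5.
  ∫_0^2 u'(x)^2 dx = ∫_0^2 (4*x^2 + 4*x + 1) dx. Term by term:
    ∫_0^2 4*x^2 dx = 32/3;  ∫_0^2 4*x dx = 8;  ∫_0^2 1 dx = 2.
  Sum: 32/3 + 8 + 2 = 62/3.
Adding: ||u||_{H^1}^2 = 32/5 + 62/3 = 406/15.


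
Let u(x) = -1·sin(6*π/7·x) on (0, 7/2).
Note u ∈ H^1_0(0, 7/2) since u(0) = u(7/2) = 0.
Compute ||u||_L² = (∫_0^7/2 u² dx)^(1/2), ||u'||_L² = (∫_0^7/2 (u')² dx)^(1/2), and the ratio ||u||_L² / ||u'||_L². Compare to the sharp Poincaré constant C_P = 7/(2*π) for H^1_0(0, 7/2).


||u||_L² / ||u'||_L² = 7/(6*π) < C_P = 7/(2*π).

u(x) = -1·sin(6*π/7·x), so u'(x) = -6*π*cos(6*π*x/7)/7.
Writing u(x) = A·sin(kπx/L) with A = -1 and k = 3, use ∫_0^L sin²(kπx/L) dx = L/2 and ∫_0^L cos²(kπx/L) dx = L/2.
u² = 1·sin²(6*π/7·x) and (u')² = 36*π^2/49·cos²(6*π/7·x), and each of sin², cos² integrates to L/2 = 7/4 over (0, 7/2).
∫_0^7/2 u² dx = 7/4, so ||u||_L² = sqrt(7)/2.
∫_0^7/2 (u')² dx = 9*π^2/7, so ||u'||_L² = 3*sqrt(7)*π/7.
Ratio ||u||_L² / ||u'||_L² = 7/(6*π).
Sharp Poincaré constant on H^1_0(0, 7/2) is C_P = L/π = 7/(2*π), achieved by sin(2*π/7·x).
This is the k = 3 harmonic; the ratio L/(kπ) is strictly less than C_P = L/π, consistent with the sharp inequality ||u||_L² ≤ C_P ||u'||_L².


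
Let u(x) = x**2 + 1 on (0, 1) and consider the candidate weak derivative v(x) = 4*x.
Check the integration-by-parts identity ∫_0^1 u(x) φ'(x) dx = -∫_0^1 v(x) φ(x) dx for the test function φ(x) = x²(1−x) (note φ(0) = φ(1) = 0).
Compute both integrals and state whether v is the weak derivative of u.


LHS = -1/10, RHS = -1/5. No, v is not the weak derivative of u.

u(x) = x**2 + 1, classical derivative u'(x) = 2*x.
φ(x) = x²(1−x), so φ'(x) = x*(2 - 3*x).
Note φ(0) = φ(1) = 0, so the boundary term u·φ vanishes.
LHS = ∫_0^1 u(x) φ'(x) dx = ∫_0^1 (-3*x^4 + 2*x^3 - 3*x^2 + 2*x) dx. Term by term:
  ∫_0^1 -3*x^4 dx = -3/5;  ∫_0^1 2*x^3 dx = 1/2;  ∫_0^1 -3*x^2 dx = -1;
  ∫_0^1 2*x dx = 1.
Sum: -3/5 + 1/2 − 1 + 1 = -1/10.
So LHS = -1/10.
∫_0^1 v(x) φ(x) dx = ∫_0^1 (-4*x^4 + 4*x^3) dx. Term by term:
  ∫_0^1 -4*x^4 dx = -4/5;  ∫_0^1 4*x^3 dx = 1.
Sum: -4/5 + 1 = 1/5.
So RHS = -∫_0^1 v(x) φ(x) dx = -1/5.
LHS − RHS = 1/10 ≠ 0, so the identity fails.
(For a valid weak derivative the identity must hold for EVERY test function, in particular this one. The failure shows v is NOT the weak derivative of u.)
Correct weak derivative would be u'(x) = 2*x.


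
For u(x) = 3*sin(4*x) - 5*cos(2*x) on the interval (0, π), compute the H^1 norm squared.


||u||_{H^1(0,π)}^2 = 139*π

u'(x) = 10*sin(2*x) + 12*cos(4*x).
Expand u² and (u')² and integrate term by term on (0, π), using: for integers n ≥ 1, ∫_0^π sin²(nx) dx = ∫_0^π cos²(nx) dx = π/2; for n ≠ n', ∫_0^π sin(nx)sin(n'x) dx = ∫_0^π cos(nx)cos(n'x) dx = 0; and by product-to-sum, ∫_0^π sin(nx)cos(n'x) dx = ½∫_0^π [sin((n+n')x) + sin((n−n')x)] dx, which is 0 when n+n' is even and 2n/(n²−n'²) when n+n' is odd (it need not vanish on (0, π)).
  u² squared terms: (-5)²·∫cos(2x)² dx = 25·π/2 = 25*π/2;  (3)²·∫sin(4x)² dx = 9·π/2 = 9*π/2.
  u² cross terms: 2·(-5)·(3)·∫cos(2x)·sin(4x) dx = -30·(0) = 0.
  So ∫_0^π u² dx = 25*π/2 + 9*π/2 + 0 = 17*π.
  (u')² squared terms: (10)²·∫sin(2x)² dx = 100·π/2 = 50*π;  (12)²·∫cos(4x)² dx = 144·π/2 = 72*π.
  (u')² cross terms: 2·(10)·(12)·∫sin(2x)·cos(4x) dx = 240·(0) = 0.
  So ∫_0^π (u')² dx = 50*π + 72*π + 0 = 122*π.
||u||_{H^1}^2 = (17*π) + (122*π) = 139*π.


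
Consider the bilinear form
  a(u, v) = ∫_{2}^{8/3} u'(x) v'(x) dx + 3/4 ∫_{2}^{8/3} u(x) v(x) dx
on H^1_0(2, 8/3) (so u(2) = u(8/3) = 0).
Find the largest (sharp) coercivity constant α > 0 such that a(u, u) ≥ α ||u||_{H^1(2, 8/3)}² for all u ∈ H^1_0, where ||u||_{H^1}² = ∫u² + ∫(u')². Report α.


α = 3*(1 + 3*π^2)/(4 + 9*π^2)

Coercivity of a(·,·) on H^1_0(2, 8/3) means a(u, u) ≥ α ||u||_{H^1}² for every u ∈ H^1_0.
The interval has length L = 2/3, and Poincaré/coercivity depend only on L. Here a(u, u) = ∫(u')² + (3/4)·∫u².
Here 0 < c = 3/4 < 1. The condition a(u,u) ≥ α||u||_{H^1}² reads (1−α)∫(u')² ≥ (α−c)∫u². Any admissible α is ≤ 1 (rapidly oscillating u have ∫u²/∫(u')² → 0), and α = 1 would force 0 ≥ (1−c)∫u², impossible since c < 1; so 1−α > 0. By the sharp Poincaré inequality on H^1_0 of an interval of length L, ∫(u')² ≥ (π/L)²∫u² with equality for the first sine mode sin(π(x−x₀)/L) (x₀ the left endpoint), so the inequality holds for all u iff (1−α)(π/L)² ≥ α − c, i.e. α ≤ ((π/L)² + c)/((π/L)² + 1) = (1 + c(L/π)²)/(1 + (L/π)²). With (π/L)² = 9*π^2/4 and c = 3/4, the largest admissible constant is α = ((π/L)² + c)/((π/L)² + 1).
Simplifying, α = 3*(1 + 3*π^2)/(4 + 9*π^2).


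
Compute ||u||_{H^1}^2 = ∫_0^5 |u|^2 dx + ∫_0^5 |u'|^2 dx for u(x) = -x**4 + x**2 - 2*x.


||u||_{H^1}^2 = 3387905/9

The H^1 norm (squared) on an interval (0, L) is
  ||u||_{H^1}^2 = ∫_0^L u(x)^2 dx + ∫_0^L u'(x)^2 dx.
Compute u'(x) = -4*x**3 + 2*x - 2.
Then u(x)^2 = x**8 - 2*x**6 + 4*x**5 + x**4 - 4*x**3 + 4*x**2 and u'(x)^2 = 16*x**6 - 16*x**4 + 16*x**3 + 4*x**2 - 8*x + 4.
Integrate each monomial from 0 to 5 using ∫_0^5 c·x^n dx = c·5^(n+1)/(n+1):
  ∫_0^5 u(x)^2 dx = ∫_0^5 (x^8 - 2*x^6 + 4*x^5 + x^4 - 4*x^3 + 4*x^2) dx. Term by term:
    ∫_0^5 x^8 dx = 1953125/9;  ∫_0^5 -2*x^6 dx = -156250/7;  ∫_0^5 4*x^5 dx = 31250/3;
    ∫_0^5 x^4 dx = 625;  ∫_0^5 -4*x^3 dx = -625;  ∫_0^5 4*x^2 dx = 500/3.
  Sum: 1953125/9 − 156250/7 + 31250/3 + 625 − 625 + 500/3 = 12932375/63.
  ∫_0^5 u'(x)^2 dx = ∫_0^5 (16*x^6 - 16*x^4 + 16*x^3 + 4*x^2 - 8*x + 4) dx. Term by term:
    ∫_0^5 16*x^6 dx = 1250000/7;  ∫_0^5 -16*x^4 dx = -10000;  ∫_0^5 16*x^3 dx = 2500;
    ∫_0^5 4*x^2 dx = 500/3;  ∫_0^5 -8*x dx = -100;  ∫_0^5 4 dx = 20.
  Sum: 1250000/7 − 10000 + 2500 + 500/3 − 100 + 20 = 3594320/21.
Adding: ||u||_{H^1}^2 = 12932375/63 + 3594320/21 = 3387905/9.


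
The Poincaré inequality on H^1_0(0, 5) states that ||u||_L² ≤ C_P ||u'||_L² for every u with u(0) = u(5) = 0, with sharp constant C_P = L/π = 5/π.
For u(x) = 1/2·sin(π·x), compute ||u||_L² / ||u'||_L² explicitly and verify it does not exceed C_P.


||u||_L² / ||u'||_L² = 1/π < C_P = 5/π.

u(x) = 1/2·sin(π·x), so u'(x) = π*cos(π*x)/2.
Writing u(x) = A·sin(kπx/L) with A = 1/2 and k = 5, use ∫_0^L sin²(kπx/L) dx = L/2 and ∫_0^L cos²(kπx/L) dx = L/2.
u² = 1/4·sin²(π·x) and (u')² = π^2/4·cos²(π·x), and each of sin², cos² integrates to L/2 = 5/2 over (0, 5).
∫_0^5 u² dx = 5/8, so ||u||_L² = sqrt(10)/4.
∫_0^5 (u')² dx = 5*π^2/8, so ||u'||_L² = sqrt(10)*π/4.
Ratio ||u||_L² / ||u'||_L² = 1/π.
Sharp Poincaré constant on H^1_0(0, 5) is C_P = L/π = 5/π, achieved by sin(π/5·x).
This is the k = 5 harmonic; the ratio L/(kπ) is strictly less than C_P = L/π, consistent with the sharp inequality ||u||_L² ≤ C_P ||u'||_L².


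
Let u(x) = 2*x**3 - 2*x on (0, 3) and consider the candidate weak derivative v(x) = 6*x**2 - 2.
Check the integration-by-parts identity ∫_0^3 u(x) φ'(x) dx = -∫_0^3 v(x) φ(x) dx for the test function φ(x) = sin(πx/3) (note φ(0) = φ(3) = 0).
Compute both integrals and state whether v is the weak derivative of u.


LHS = -150/π + 648/π^3, RHS = -150/π + 648/π^3. Yes, v = u' weakly.

u(x) = 2*x**3 - 2*x, classical derivative u'(x) = 6*x**2 - 2.
φ(x) = sin(πx/3), so φ'(x) = π*cos(π*x/3)/3.
Note φ(0) = φ(3) = 0, so the boundary term u·φ vanishes.
LHS = ∫_0^3 u(x) φ'(x) dx = ∫_0^3 (2*π*x^3*cos(π*x/3)/3 - 2*π*x*cos(π*x/3)/3) dx. Term by term:
  ∫_0^3 -2*π*x*cos(π*x/3)/3 dx = 12/π;  ∫_0^3 2*π*x^3*cos(π*x/3)/3 dx = -162/π + 648/π^3.
Sum: 12/π + -162/π + 648/π^3 = -150/π + 648/π^3.
So LHS = -150/π + 648/π^3.
∫_0^3 v(x) φ(x) dx = ∫_0^3 (6*x^2*sin(π*x/3) - 2*sin(π*x/3)) dx. Term by term:
  ∫_0^3 -2*sin(π*x/3) dx = -12/π;  ∫_0^3 6*x^2*sin(π*x/3) dx = -648/π^3 + 162/π.
Sum: -12/π + -648/π^3 + 162/π = -648/π^3 + 150/π.
So RHS = -∫_0^3 v(x) φ(x) dx = -150/π + 648/π^3.
LHS = RHS, so the identity holds for this test φ.
Moreover u is smooth here and v(x) = u'(x) = 6*x**2 - 2 pointwise, so the identity holds for every test function. Hence v is the weak derivative of u.


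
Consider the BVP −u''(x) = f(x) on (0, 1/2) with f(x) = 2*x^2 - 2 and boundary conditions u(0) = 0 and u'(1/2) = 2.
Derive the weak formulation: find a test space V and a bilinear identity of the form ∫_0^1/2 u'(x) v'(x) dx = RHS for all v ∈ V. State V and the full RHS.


V = {v ∈ H^1(0, 1/2) : v(0) = 0} (test functions vanish at x = 0 where u is specified); weak form: ∫_0^1/2 u'v' dx = ∫_0^1/2 (2*x^2 - 2) v dx + 2·v(1/2) for all v ∈ V.

Multiply both sides by a test function v and integrate from 0 to 1/2:
  ∫_0^1/2 −u''(x) v(x) dx = ∫_0^1/2 f(x) v(x) dx.
Integrate the LHS by parts once:
  ∫_0^1/2 −u'' v dx = −[u'(x) v(x)]_0^1/2 + ∫_0^1/2 u'(x) v'(x) dx.
Thus ∫_0^1/2 u'(x) v'(x) dx = ∫_0^1/2 f(x) v(x) dx + [u'(x) v(x)]_0^1/2.
Choose V so that boundary terms are either known or forced to vanish.
Mixed BC: u(0) = 0 (Dirichlet) and u'(1/2) = 2 (Neumann). Define V = {v ∈ H^1(0, 1/2) : v(0) = 0}. Then [u' v]_0^1/2 = u'(1/2)·v(1/2) − u'(0)·0 = 2·v(1/2).
Weak formulation: find u (satisfying any essential BC) such that ∫_0^1/2 u'(x) v'(x) dx = ∫_0^1/2 f v dx + 2·v(1/2) for all v ∈ V (Dirichlet at 0 absorbed into V; Neumann datum at x = 1/2 contributes the boundary term).
Substituting f(x) = 2*x^2 - 2, the right-hand side is ∫_0^1/2 (2*x^2 - 2) v dx + 2·v(1/2).


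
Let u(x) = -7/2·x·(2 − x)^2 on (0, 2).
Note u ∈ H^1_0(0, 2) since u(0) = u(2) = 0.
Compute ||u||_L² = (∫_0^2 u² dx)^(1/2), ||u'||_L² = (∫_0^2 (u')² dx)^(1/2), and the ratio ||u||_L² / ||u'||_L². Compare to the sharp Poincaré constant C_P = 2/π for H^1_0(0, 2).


||u||_L² / ||u'||_L² = sqrt(14)/7 < C_P = 2/π.

u(x) = -7/2·x·(2 − x)^2, so u'(x) = 7*(2 - 3*x)*(x/2 - 1).
u(x) = -7/2·x·(2 − x)^2 vanishes at x = 0 and x = 2, so u ∈ H^1_0(0, 2). Differentiate via the product rule and integrate the resulting polynomials term by term.
  ∫_0^2 u² dx = ∫_0^2 (49*x^6/4 - 98*x^5 + 294*x^4 - 392*x^3 + 196*x^2) dx. Term by term:
    ∫_0^2 49*x^6/4 dx = 224;  ∫_0^2 -98*x^5 dx = -3136/3;  ∫_0^2 294*x^4 dx = 9408/5;
    ∫_0^2 -392*x^3 dx = -1568;  ∫_0^2 196*x^2 dx = 1568/3.
  Sum: 224 − 3136/3 + 9408/5 − 1568 + 1568/3 = 224/15.
  ∫_0^2 (u')² dx = ∫_0^2 (441*x^4/4 - 588*x^3 + 1078*x^2 - 784*x + 196) dx. Term by term:
    ∫_0^2 441*x^4/4 dx = 3528/5;  ∫_0^2 -588*x^3 dx = -2352;  ∫_0^2 1078*x^2 dx = 8624/3;
    ∫_0^2 -784*x dx = -1568;  ∫_0^2 196 dx = 392.
  Sum: 3528/5 − 2352 + 8624/3 − 1568 + 392 = 784/15.
∫_0^2 u² dx = 224/15, so ||u||_L² = 4*sqrt(210)/15.
∫_0^2 (u')² dx = 784/15, so ||u'||_L² = 28*sqrt(15)/15.
Ratio ||u||_L² / ||u'||_L² = sqrt(14)/7.
Sharp Poincaré constant on H^1_0(0, 2) is C_P = L/π = 2/π, achieved by sin(π/2·x).
A polynomial bump cannot attain the sharp Poincaré constant (only the first sine eigenfunction does), so the ratio is strictly less than C_P, consistent with ||u||_L² ≤ C_P ||u'||_L².
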